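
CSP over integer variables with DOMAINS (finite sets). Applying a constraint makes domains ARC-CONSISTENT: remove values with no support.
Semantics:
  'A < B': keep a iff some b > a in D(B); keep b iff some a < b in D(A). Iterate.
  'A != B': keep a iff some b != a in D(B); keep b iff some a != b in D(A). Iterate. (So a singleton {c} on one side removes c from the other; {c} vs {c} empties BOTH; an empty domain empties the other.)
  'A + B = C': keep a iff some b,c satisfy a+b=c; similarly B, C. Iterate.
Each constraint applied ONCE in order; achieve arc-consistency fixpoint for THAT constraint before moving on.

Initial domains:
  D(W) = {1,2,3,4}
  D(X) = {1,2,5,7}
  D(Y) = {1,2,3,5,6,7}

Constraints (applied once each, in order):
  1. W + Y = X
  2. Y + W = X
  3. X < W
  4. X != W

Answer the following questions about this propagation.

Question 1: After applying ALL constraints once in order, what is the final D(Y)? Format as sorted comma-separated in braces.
Answer: {1,2,3,5,6}

Derivation:
Constraint 1 (W + Y = X) on D(W)={1,2,3,4} D(Y)={1,2,3,5,6,7} D(X)={1,2,5,7}: Y {1,2,3,5,6,7}->{1,2,3,5,6}; X {1,2,5,7}->{2,5,7}
Constraint 2 (Y + W = X) on D(Y)={1,2,3,5,6} D(W)={1,2,3,4} D(X)={2,5,7}: no change
Constraint 3 (X < W) on D(X)={2,5,7} D(W)={1,2,3,4}: X {2,5,7}->{2}; W {1,2,3,4}->{3,4}
Constraint 4 (X != W) on D(X)={2} D(W)={3,4}: no change
So after all 4 constraints: D(Y) = {1,2,3,5,6}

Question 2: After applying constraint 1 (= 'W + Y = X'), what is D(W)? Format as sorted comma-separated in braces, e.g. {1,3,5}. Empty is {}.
Answer: {1,2,3,4}

Derivation:
Constraint 1 (W + Y = X) on D(W)={1,2,3,4} D(Y)={1,2,3,5,6,7} D(X)={1,2,5,7}: Y {1,2,3,5,6,7}->{1,2,3,5,6}; X {1,2,5,7}->{2,5,7}
So after constraint 1: D(W) = {1,2,3,4}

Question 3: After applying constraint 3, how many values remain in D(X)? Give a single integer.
Constraint 1 (W + Y = X) on D(W)={1,2,3,4} D(Y)={1,2,3,5,6,7} D(X)={1,2,5,7}: Y {1,2,3,5,6,7}->{1,2,3,5,6}; X {1,2,5,7}->{2,5,7}
Constraint 2 (Y + W = X) on D(Y)={1,2,3,5,6} D(W)={1,2,3,4} D(X)={2,5,7}: no change
Constraint 3 (X < W) on D(X)={2,5,7} D(W)={1,2,3,4}: X {2,5,7}->{2}; W {1,2,3,4}->{3,4}
So after constraint 3: D(X)={2}, size = 1

Answer: 1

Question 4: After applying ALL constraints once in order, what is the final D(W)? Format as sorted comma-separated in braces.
Answer: {3,4}

Derivation:
Constraint 1 (W + Y = X) on D(W)={1,2,3,4} D(Y)={1,2,3,5,6,7} D(X)={1,2,5,7}: Y {1,2,3,5,6,7}->{1,2,3,5,6}; X {1,2,5,7}->{2,5,7}
Constraint 2 (Y + W = X) on D(Y)={1,2,3,5,6} D(W)={1,2,3,4} D(X)={2,5,7}: no change
Constraint 3 (X < W) on D(X)={2,5,7} D(W)={1,2,3,4}: X {2,5,7}->{2}; W {1,2,3,4}->{3,4}
Constraint 4 (X != W) on D(X)={2} D(W)={3,4}: no change
So after all 4 constraints: D(W) = {3,4}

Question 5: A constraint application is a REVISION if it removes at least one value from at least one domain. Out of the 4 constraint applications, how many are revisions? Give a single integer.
Constraint 1 (W + Y = X) on D(W)={1,2,3,4} D(Y)={1,2,3,5,6,7} D(X)={1,2,5,7}: Y {1,2,3,5,6,7}->{1,2,3,5,6}; X {1,2,5,7}->{2,5,7} => REVISION
Constraint 2 (Y + W = X) on D(Y)={1,2,3,5,6} D(W)={1,2,3,4} D(X)={2,5,7}: no change => not a revision
Constraint 3 (X < W) on D(X)={2,5,7} D(W)={1,2,3,4}: X {2,5,7}->{2}; W {1,2,3,4}->{3,4} => REVISION
Constraint 4 (X != W) on D(X)={2} D(W)={3,4}: no change => not a revision
Total revisions = 2

Answer: 2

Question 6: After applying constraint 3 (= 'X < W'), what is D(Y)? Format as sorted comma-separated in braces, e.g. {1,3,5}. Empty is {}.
Constraint 1 (W + Y = X) on D(W)={1,2,3,4} D(Y)={1,2,3,5,6,7} D(X)={1,2,5,7}: Y {1,2,3,5,6,7}->{1,2,3,5,6}; X {1,2,5,7}->{2,5,7}
Constraint 2 (Y + W = X) on D(Y)={1,2,3,5,6} D(W)={1,2,3,4} D(X)={2,5,7}: no change
Constraint 3 (X < W) on D(X)={2,5,7} D(W)={1,2,3,4}: X {2,5,7}->{2}; W {1,2,3,4}->{3,4}
So after constraint 3: D(Y) = {1,2,3,5,6}

Answer: {1,2,3,5,6}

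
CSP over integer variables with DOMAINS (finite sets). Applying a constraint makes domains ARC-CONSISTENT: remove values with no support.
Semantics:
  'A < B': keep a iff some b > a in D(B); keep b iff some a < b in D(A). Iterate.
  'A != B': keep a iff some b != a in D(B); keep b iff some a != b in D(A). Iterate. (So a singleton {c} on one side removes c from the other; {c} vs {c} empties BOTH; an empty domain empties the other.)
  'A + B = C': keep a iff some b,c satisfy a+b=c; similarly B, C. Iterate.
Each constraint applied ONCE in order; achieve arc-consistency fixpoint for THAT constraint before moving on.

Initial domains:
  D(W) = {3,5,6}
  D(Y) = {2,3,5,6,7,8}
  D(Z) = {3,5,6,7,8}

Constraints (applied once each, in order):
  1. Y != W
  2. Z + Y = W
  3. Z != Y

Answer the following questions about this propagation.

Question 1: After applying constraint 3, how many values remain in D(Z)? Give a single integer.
Answer: 1

Derivation:
Constraint 1 (Y != W) on D(Y)={2,3,5,6,7,8} D(W)={3,5,6}: no change
Constraint 2 (Z + Y = W) on D(Z)={3,5,6,7,8} D(Y)={2,3,5,6,7,8} D(W)={3,5,6}: Z {3,5,6,7,8}->{3}; Y {2,3,5,6,7,8}->{2,3}; W {3,5,6}->{5,6}
Constraint 3 (Z != Y) on D(Z)={3} D(Y)={2,3}: Y {2,3}->{2}
So after constraint 3: D(Z)={3}, size = 1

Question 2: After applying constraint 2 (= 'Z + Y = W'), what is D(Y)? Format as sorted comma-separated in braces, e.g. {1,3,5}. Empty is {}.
Constraint 1 (Y != W) on D(Y)={2,3,5,6,7,8} D(W)={3,5,6}: no change
Constraint 2 (Z + Y = W) on D(Z)={3,5,6,7,8} D(Y)={2,3,5,6,7,8} D(W)={3,5,6}: Z {3,5,6,7,8}->{3}; Y {2,3,5,6,7,8}->{2,3}; W {3,5,6}->{5,6}
So after constraint 2: D(Y) = {2,3}

Answer: {2,3}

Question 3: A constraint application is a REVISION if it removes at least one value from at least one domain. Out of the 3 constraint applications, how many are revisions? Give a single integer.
Answer: 2

Derivation:
Constraint 1 (Y != W) on D(Y)={2,3,5,6,7,8} D(W)={3,5,6}: no change => not a revision
Constraint 2 (Z + Y = W) on D(Z)={3,5,6,7,8} D(Y)={2,3,5,6,7,8} D(W)={3,5,6}: Z {3,5,6,7,8}->{3}; Y {2,3,5,6,7,8}->{2,3}; W {3,5,6}->{5,6} => REVISION
Constraint 3 (Z != Y) on D(Z)={3} D(Y)={2,3}: Y {2,3}->{2} => REVISION
Total revisions = 2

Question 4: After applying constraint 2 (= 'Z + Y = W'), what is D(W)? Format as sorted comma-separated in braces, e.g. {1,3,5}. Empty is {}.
Answer: {5,6}

Derivation:
Constraint 1 (Y != W) on D(Y)={2,3,5,6,7,8} D(W)={3,5,6}: no change
Constraint 2 (Z + Y = W) on D(Z)={3,5,6,7,8} D(Y)={2,3,5,6,7,8} D(W)={3,5,6}: Z {3,5,6,7,8}->{3}; Y {2,3,5,6,7,8}->{2,3}; W {3,5,6}->{5,6}
So after constraint 2: D(W) = {5,6}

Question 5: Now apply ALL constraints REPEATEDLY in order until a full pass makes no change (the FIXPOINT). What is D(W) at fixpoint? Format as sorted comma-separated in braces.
Answer: {5}

Derivation:
pass 0 (initial): D(W)={3,5,6}
pass 1: W {3,5,6}->{5,6}; Y {2,3,5,6,7,8}->{2}; Z {3,5,6,7,8}->{3}
pass 2: W {5,6}->{5}
pass 3: no change
Fixpoint after 3 passes: D(W) = {5}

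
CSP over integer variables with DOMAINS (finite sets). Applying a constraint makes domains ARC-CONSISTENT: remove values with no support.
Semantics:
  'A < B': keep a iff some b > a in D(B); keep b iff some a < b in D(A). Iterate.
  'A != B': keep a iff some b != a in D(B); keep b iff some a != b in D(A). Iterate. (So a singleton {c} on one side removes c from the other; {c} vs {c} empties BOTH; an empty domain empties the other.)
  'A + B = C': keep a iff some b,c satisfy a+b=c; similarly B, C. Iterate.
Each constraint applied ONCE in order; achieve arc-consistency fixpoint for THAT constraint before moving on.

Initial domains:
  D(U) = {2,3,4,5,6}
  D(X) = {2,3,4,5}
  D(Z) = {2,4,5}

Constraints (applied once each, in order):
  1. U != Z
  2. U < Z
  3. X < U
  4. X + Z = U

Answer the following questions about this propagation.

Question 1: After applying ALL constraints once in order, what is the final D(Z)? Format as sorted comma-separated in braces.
Constraint 1 (U != Z) on D(U)={2,3,4,5,6} D(Z)={2,4,5}: no change
Constraint 2 (U < Z) on D(U)={2,3,4,5,6} D(Z)={2,4,5}: U {2,3,4,5,6}->{2,3,4}; Z {2,4,5}->{4,5}
Constraint 3 (X < U) on D(X)={2,3,4,5} D(U)={2,3,4}: X {2,3,4,5}->{2,3}; U {2,3,4}->{3,4}
Constraint 4 (X + Z = U) on D(X)={2,3} D(Z)={4,5} D(U)={3,4}: X {2,3}->{}; Z {4,5}->{}; U {3,4}->{}
So after all 4 constraints: D(Z) = {}

Answer: {}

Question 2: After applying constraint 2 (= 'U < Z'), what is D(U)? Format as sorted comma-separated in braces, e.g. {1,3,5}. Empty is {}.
Answer: {2,3,4}

Derivation:
Constraint 1 (U != Z) on D(U)={2,3,4,5,6} D(Z)={2,4,5}: no change
Constraint 2 (U < Z) on D(U)={2,3,4,5,6} D(Z)={2,4,5}: U {2,3,4,5,6}->{2,3,4}; Z {2,4,5}->{4,5}
So after constraint 2: D(U) = {2,3,4}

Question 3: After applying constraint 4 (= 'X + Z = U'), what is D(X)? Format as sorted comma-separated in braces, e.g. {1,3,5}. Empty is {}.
Answer: {}

Derivation:
Constraint 1 (U != Z) on D(U)={2,3,4,5,6} D(Z)={2,4,5}: no change
Constraint 2 (U < Z) on D(U)={2,3,4,5,6} D(Z)={2,4,5}: U {2,3,4,5,6}->{2,3,4}; Z {2,4,5}->{4,5}
Constraint 3 (X < U) on D(X)={2,3,4,5} D(U)={2,3,4}: X {2,3,4,5}->{2,3}; U {2,3,4}->{3,4}
Constraint 4 (X + Z = U) on D(X)={2,3} D(Z)={4,5} D(U)={3,4}: X {2,3}->{}; Z {4,5}->{}; U {3,4}->{}
So after constraint 4: D(X) = {}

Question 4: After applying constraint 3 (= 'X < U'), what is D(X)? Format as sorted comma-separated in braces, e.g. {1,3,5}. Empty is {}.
Constraint 1 (U != Z) on D(U)={2,3,4,5,6} D(Z)={2,4,5}: no change
Constraint 2 (U < Z) on D(U)={2,3,4,5,6} D(Z)={2,4,5}: U {2,3,4,5,6}->{2,3,4}; Z {2,4,5}->{4,5}
Constraint 3 (X < U) on D(X)={2,3,4,5} D(U)={2,3,4}: X {2,3,4,5}->{2,3}; U {2,3,4}->{3,4}
So after constraint 3: D(X) = {2,3}

Answer: {2,3}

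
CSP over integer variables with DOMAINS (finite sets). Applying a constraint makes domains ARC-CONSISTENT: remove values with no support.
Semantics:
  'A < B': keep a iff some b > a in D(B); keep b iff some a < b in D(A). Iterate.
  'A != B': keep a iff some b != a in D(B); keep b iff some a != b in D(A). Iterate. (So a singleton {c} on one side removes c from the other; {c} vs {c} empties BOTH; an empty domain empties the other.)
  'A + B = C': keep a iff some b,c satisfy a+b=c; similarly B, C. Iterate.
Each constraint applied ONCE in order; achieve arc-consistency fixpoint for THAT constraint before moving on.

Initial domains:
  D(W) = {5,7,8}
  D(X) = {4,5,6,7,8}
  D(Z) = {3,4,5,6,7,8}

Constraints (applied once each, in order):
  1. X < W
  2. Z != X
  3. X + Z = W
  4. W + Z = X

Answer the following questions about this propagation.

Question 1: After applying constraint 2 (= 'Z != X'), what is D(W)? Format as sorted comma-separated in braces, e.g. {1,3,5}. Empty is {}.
Answer: {5,7,8}

Derivation:
Constraint 1 (X < W) on D(X)={4,5,6,7,8} D(W)={5,7,8}: X {4,5,6,7,8}->{4,5,6,7}
Constraint 2 (Z != X) on D(Z)={3,4,5,6,7,8} D(X)={4,5,6,7}: no change
So after constraint 2: D(W) = {5,7,8}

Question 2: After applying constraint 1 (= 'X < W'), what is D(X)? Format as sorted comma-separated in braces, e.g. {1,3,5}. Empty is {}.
Answer: {4,5,6,7}

Derivation:
Constraint 1 (X < W) on D(X)={4,5,6,7,8} D(W)={5,7,8}: X {4,5,6,7,8}->{4,5,6,7}
So after constraint 1: D(X) = {4,5,6,7}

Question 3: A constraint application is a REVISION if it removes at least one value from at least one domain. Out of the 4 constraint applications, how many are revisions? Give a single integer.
Answer: 3

Derivation:
Constraint 1 (X < W) on D(X)={4,5,6,7,8} D(W)={5,7,8}: X {4,5,6,7,8}->{4,5,6,7} => REVISION
Constraint 2 (Z != X) on D(Z)={3,4,5,6,7,8} D(X)={4,5,6,7}: no change => not a revision
Constraint 3 (X + Z = W) on D(X)={4,5,6,7} D(Z)={3,4,5,6,7,8} D(W)={5,7,8}: X {4,5,6,7}->{4,5}; Z {3,4,5,6,7,8}->{3,4}; W {5,7,8}->{7,8} => REVISION
Constraint 4 (W + Z = X) on D(W)={7,8} D(Z)={3,4} D(X)={4,5}: W {7,8}->{}; Z {3,4}->{}; X {4,5}->{} => REVISION
Total revisions = 3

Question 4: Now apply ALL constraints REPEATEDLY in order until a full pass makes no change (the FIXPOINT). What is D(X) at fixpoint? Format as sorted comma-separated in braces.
pass 0 (initial): D(X)={4,5,6,7,8}
pass 1: W {5,7,8}->{}; X {4,5,6,7,8}->{}; Z {3,4,5,6,7,8}->{}
pass 2: no change
Fixpoint after 2 passes: D(X) = {}

Answer: {}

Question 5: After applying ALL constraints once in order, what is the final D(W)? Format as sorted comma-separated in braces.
Constraint 1 (X < W) on D(X)={4,5,6,7,8} D(W)={5,7,8}: X {4,5,6,7,8}->{4,5,6,7}
Constraint 2 (Z != X) on D(Z)={3,4,5,6,7,8} D(X)={4,5,6,7}: no change
Constraint 3 (X + Z = W) on D(X)={4,5,6,7} D(Z)={3,4,5,6,7,8} D(W)={5,7,8}: X {4,5,6,7}->{4,5}; Z {3,4,5,6,7,8}->{3,4}; W {5,7,8}->{7,8}
Constraint 4 (W + Z = X) on D(W)={7,8} D(Z)={3,4} D(X)={4,5}: W {7,8}->{}; Z {3,4}->{}; X {4,5}->{}
So after all 4 constraints: D(W) = {}

Answer: {}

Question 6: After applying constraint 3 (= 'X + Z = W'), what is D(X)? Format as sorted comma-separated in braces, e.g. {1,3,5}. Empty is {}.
Answer: {4,5}

Derivation:
Constraint 1 (X < W) on D(X)={4,5,6,7,8} D(W)={5,7,8}: X {4,5,6,7,8}->{4,5,6,7}
Constraint 2 (Z != X) on D(Z)={3,4,5,6,7,8} D(X)={4,5,6,7}: no change
Constraint 3 (X + Z = W) on D(X)={4,5,6,7} D(Z)={3,4,5,6,7,8} D(W)={5,7,8}: X {4,5,6,7}->{4,5}; Z {3,4,5,6,7,8}->{3,4}; W {5,7,8}->{7,8}
So after constraint 3: D(X) = {4,5}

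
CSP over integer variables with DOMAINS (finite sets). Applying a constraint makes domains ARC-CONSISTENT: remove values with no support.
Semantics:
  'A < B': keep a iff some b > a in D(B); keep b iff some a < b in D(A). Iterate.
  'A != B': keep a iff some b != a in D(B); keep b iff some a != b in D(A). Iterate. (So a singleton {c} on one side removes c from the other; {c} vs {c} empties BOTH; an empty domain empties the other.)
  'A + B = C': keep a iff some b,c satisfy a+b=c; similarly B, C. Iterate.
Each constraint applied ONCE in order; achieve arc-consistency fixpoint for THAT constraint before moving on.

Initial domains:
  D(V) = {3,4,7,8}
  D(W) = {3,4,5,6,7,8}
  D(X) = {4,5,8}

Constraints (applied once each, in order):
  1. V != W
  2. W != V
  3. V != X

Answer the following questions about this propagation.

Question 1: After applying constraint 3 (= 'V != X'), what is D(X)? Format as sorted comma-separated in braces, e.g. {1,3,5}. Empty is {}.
Constraint 1 (V != W) on D(V)={3,4,7,8} D(W)={3,4,5,6,7,8}: no change
Constraint 2 (W != V) on D(W)={3,4,5,6,7,8} D(V)={3,4,7,8}: no change
Constraint 3 (V != X) on D(V)={3,4,7,8} D(X)={4,5,8}: no change
So after constraint 3: D(X) = {4,5,8}

Answer: {4,5,8}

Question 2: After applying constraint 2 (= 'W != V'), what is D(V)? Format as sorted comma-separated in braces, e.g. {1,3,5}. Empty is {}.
Constraint 1 (V != W) on D(V)={3,4,7,8} D(W)={3,4,5,6,7,8}: no change
Constraint 2 (W != V) on D(W)={3,4,5,6,7,8} D(V)={3,4,7,8}: no change
So after constraint 2: D(V) = {3,4,7,8}

Answer: {3,4,7,8}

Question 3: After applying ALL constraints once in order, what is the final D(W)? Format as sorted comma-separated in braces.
Answer: {3,4,5,6,7,8}

Derivation:
Constraint 1 (V != W) on D(V)={3,4,7,8} D(W)={3,4,5,6,7,8}: no change
Constraint 2 (W != V) on D(W)={3,4,5,6,7,8} D(V)={3,4,7,8}: no change
Constraint 3 (V != X) on D(V)={3,4,7,8} D(X)={4,5,8}: no change
So after all 3 constraints: D(W) = {3,4,5,6,7,8}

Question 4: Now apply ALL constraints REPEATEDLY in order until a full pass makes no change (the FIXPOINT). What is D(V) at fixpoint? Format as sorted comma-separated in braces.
pass 0 (initial): D(V)={3,4,7,8}
pass 1: no change
Fixpoint after 1 passes: D(V) = {3,4,7,8}

Answer: {3,4,7,8}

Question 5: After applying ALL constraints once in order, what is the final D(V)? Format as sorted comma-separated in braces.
Answer: {3,4,7,8}

Derivation:
Constraint 1 (V != W) on D(V)={3,4,7,8} D(W)={3,4,5,6,7,8}: no change
Constraint 2 (W != V) on D(W)={3,4,5,6,7,8} D(V)={3,4,7,8}: no change
Constraint 3 (V != X) on D(V)={3,4,7,8} D(X)={4,5,8}: no change
So after all 3 constraints: D(V) = {3,4,7,8}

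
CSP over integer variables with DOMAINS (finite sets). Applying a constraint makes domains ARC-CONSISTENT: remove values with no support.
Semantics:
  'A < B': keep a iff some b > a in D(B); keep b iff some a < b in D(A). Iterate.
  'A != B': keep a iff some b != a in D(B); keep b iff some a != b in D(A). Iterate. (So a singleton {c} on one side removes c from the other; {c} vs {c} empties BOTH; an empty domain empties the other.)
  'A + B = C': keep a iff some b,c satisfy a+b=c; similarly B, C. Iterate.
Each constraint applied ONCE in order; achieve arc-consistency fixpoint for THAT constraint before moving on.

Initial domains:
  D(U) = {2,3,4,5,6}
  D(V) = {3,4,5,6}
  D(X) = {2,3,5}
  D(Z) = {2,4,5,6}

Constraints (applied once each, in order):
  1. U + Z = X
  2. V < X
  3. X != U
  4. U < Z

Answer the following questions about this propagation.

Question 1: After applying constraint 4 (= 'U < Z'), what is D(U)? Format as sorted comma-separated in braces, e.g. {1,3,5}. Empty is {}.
Answer: {}

Derivation:
Constraint 1 (U + Z = X) on D(U)={2,3,4,5,6} D(Z)={2,4,5,6} D(X)={2,3,5}: U {2,3,4,5,6}->{3}; Z {2,4,5,6}->{2}; X {2,3,5}->{5}
Constraint 2 (V < X) on D(V)={3,4,5,6} D(X)={5}: V {3,4,5,6}->{3,4}
Constraint 3 (X != U) on D(X)={5} D(U)={3}: no change
Constraint 4 (U < Z) on D(U)={3} D(Z)={2}: U {3}->{}; Z {2}->{}
So after constraint 4: D(U) = {}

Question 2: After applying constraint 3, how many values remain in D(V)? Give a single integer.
Answer: 2

Derivation:
Constraint 1 (U + Z = X) on D(U)={2,3,4,5,6} D(Z)={2,4,5,6} D(X)={2,3,5}: U {2,3,4,5,6}->{3}; Z {2,4,5,6}->{2}; X {2,3,5}->{5}
Constraint 2 (V < X) on D(V)={3,4,5,6} D(X)={5}: V {3,4,5,6}->{3,4}
Constraint 3 (X != U) on D(X)={5} D(U)={3}: no change
So after constraint 3: D(V)={3,4}, size = 2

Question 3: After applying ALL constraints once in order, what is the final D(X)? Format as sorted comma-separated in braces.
Answer: {5}

Derivation:
Constraint 1 (U + Z = X) on D(U)={2,3,4,5,6} D(Z)={2,4,5,6} D(X)={2,3,5}: U {2,3,4,5,6}->{3}; Z {2,4,5,6}->{2}; X {2,3,5}->{5}
Constraint 2 (V < X) on D(V)={3,4,5,6} D(X)={5}: V {3,4,5,6}->{3,4}
Constraint 3 (X != U) on D(X)={5} D(U)={3}: no change
Constraint 4 (U < Z) on D(U)={3} D(Z)={2}: U {3}->{}; Z {2}->{}
So after all 4 constraints: D(X) = {5}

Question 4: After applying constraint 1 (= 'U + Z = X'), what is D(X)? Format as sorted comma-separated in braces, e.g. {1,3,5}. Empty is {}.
Answer: {5}

Derivation:
Constraint 1 (U + Z = X) on D(U)={2,3,4,5,6} D(Z)={2,4,5,6} D(X)={2,3,5}: U {2,3,4,5,6}->{3}; Z {2,4,5,6}->{2}; X {2,3,5}->{5}
So after constraint 1: D(X) = {5}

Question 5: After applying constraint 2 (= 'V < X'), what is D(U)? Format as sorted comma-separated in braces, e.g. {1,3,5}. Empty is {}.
Constraint 1 (U + Z = X) on D(U)={2,3,4,5,6} D(Z)={2,4,5,6} D(X)={2,3,5}: U {2,3,4,5,6}->{3}; Z {2,4,5,6}->{2}; X {2,3,5}->{5}
Constraint 2 (V < X) on D(V)={3,4,5,6} D(X)={5}: V {3,4,5,6}->{3,4}
So after constraint 2: D(U) = {3}

Answer: {3}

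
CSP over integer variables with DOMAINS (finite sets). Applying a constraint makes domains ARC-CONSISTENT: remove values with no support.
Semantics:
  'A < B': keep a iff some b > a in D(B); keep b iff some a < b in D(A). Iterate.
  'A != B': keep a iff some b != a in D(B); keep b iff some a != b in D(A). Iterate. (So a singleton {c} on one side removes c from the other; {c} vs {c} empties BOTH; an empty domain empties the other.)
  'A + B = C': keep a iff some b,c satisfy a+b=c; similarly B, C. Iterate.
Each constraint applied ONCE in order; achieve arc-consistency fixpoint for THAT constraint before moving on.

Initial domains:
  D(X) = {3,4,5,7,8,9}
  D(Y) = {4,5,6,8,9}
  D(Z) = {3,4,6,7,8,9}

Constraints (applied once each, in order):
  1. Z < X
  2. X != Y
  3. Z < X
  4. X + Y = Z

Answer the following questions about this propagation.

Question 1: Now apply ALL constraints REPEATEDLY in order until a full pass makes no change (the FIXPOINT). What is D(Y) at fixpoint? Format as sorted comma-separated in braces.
pass 0 (initial): D(Y)={4,5,6,8,9}
pass 1: X {3,4,5,7,8,9}->{4}; Y {4,5,6,8,9}->{4}; Z {3,4,6,7,8,9}->{8}
pass 2: X {4}->{}; Y {4}->{}; Z {8}->{}
pass 3: no change
Fixpoint after 3 passes: D(Y) = {}

Answer: {}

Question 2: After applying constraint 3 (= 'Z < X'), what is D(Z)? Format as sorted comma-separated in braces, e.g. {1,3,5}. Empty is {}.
Constraint 1 (Z < X) on D(Z)={3,4,6,7,8,9} D(X)={3,4,5,7,8,9}: Z {3,4,6,7,8,9}->{3,4,6,7,8}; X {3,4,5,7,8,9}->{4,5,7,8,9}
Constraint 2 (X != Y) on D(X)={4,5,7,8,9} D(Y)={4,5,6,8,9}: no change
Constraint 3 (Z < X) on D(Z)={3,4,6,7,8} D(X)={4,5,7,8,9}: no change
So after constraint 3: D(Z) = {3,4,6,7,8}

Answer: {3,4,6,7,8}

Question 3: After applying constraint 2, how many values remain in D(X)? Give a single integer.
Constraint 1 (Z < X) on D(Z)={3,4,6,7,8,9} D(X)={3,4,5,7,8,9}: Z {3,4,6,7,8,9}->{3,4,6,7,8}; X {3,4,5,7,8,9}->{4,5,7,8,9}
Constraint 2 (X != Y) on D(X)={4,5,7,8,9} D(Y)={4,5,6,8,9}: no change
So after constraint 2: D(X)={4,5,7,8,9}, size = 5

Answer: 5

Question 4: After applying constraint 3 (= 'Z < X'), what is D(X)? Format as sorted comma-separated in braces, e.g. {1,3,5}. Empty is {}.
Answer: {4,5,7,8,9}

Derivation:
Constraint 1 (Z < X) on D(Z)={3,4,6,7,8,9} D(X)={3,4,5,7,8,9}: Z {3,4,6,7,8,9}->{3,4,6,7,8}; X {3,4,5,7,8,9}->{4,5,7,8,9}
Constraint 2 (X != Y) on D(X)={4,5,7,8,9} D(Y)={4,5,6,8,9}: no change
Constraint 3 (Z < X) on D(Z)={3,4,6,7,8} D(X)={4,5,7,8,9}: no change
So after constraint 3: D(X) = {4,5,7,8,9}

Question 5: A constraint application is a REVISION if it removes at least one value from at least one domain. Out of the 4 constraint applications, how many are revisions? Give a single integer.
Answer: 2

Derivation:
Constraint 1 (Z < X) on D(Z)={3,4,6,7,8,9} D(X)={3,4,5,7,8,9}: Z {3,4,6,7,8,9}->{3,4,6,7,8}; X {3,4,5,7,8,9}->{4,5,7,8,9} => REVISION
Constraint 2 (X != Y) on D(X)={4,5,7,8,9} D(Y)={4,5,6,8,9}: no change => not a revision
Constraint 3 (Z < X) on D(Z)={3,4,6,7,8} D(X)={4,5,7,8,9}: no change => not a revision
Constraint 4 (X + Y = Z) on D(X)={4,5,7,8,9} D(Y)={4,5,6,8,9} D(Z)={3,4,6,7,8}: X {4,5,7,8,9}->{4}; Y {4,5,6,8,9}->{4}; Z {3,4,6,7,8}->{8} => REVISION
Total revisions = 2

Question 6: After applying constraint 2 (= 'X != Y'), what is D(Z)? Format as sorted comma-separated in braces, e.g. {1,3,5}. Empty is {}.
Constraint 1 (Z < X) on D(Z)={3,4,6,7,8,9} D(X)={3,4,5,7,8,9}: Z {3,4,6,7,8,9}->{3,4,6,7,8}; X {3,4,5,7,8,9}->{4,5,7,8,9}
Constraint 2 (X != Y) on D(X)={4,5,7,8,9} D(Y)={4,5,6,8,9}: no change
So after constraint 2: D(Z) = {3,4,6,7,8}

Answer: {3,4,6,7,8}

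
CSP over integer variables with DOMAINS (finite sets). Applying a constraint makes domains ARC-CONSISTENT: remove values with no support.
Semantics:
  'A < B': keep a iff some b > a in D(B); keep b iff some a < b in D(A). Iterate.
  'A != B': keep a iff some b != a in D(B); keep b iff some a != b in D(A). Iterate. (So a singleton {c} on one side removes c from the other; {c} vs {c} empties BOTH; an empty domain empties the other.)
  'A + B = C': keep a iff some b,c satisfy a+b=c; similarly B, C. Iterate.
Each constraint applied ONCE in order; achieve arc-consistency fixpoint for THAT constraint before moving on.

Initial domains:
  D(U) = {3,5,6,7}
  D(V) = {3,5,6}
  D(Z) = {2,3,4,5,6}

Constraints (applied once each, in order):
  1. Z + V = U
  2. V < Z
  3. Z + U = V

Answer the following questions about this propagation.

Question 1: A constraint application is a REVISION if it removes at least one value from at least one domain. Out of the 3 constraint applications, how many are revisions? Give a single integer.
Constraint 1 (Z + V = U) on D(Z)={2,3,4,5,6} D(V)={3,5,6} D(U)={3,5,6,7}: Z {2,3,4,5,6}->{2,3,4}; V {3,5,6}->{3,5}; U {3,5,6,7}->{5,6,7} => REVISION
Constraint 2 (V < Z) on D(V)={3,5} D(Z)={2,3,4}: V {3,5}->{3}; Z {2,3,4}->{4} => REVISION
Constraint 3 (Z + U = V) on D(Z)={4} D(U)={5,6,7} D(V)={3}: Z {4}->{}; U {5,6,7}->{}; V {3}->{} => REVISION
Total revisions = 3

Answer: 3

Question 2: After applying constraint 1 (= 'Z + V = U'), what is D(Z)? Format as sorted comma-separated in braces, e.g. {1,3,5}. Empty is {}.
Constraint 1 (Z + V = U) on D(Z)={2,3,4,5,6} D(V)={3,5,6} D(U)={3,5,6,7}: Z {2,3,4,5,6}->{2,3,4}; V {3,5,6}->{3,5}; U {3,5,6,7}->{5,6,7}
So after constraint 1: D(Z) = {2,3,4}

Answer: {2,3,4}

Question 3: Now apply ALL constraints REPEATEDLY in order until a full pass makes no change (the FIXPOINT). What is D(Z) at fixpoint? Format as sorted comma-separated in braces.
Answer: {}

Derivation:
pass 0 (initial): D(Z)={2,3,4,5,6}
pass 1: U {3,5,6,7}->{}; V {3,5,6}->{}; Z {2,3,4,5,6}->{}
pass 2: no change
Fixpoint after 2 passes: D(Z) = {}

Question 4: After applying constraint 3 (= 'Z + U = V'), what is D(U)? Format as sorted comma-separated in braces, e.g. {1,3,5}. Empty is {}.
Answer: {}

Derivation:
Constraint 1 (Z + V = U) on D(Z)={2,3,4,5,6} D(V)={3,5,6} D(U)={3,5,6,7}: Z {2,3,4,5,6}->{2,3,4}; V {3,5,6}->{3,5}; U {3,5,6,7}->{5,6,7}
Constraint 2 (V < Z) on D(V)={3,5} D(Z)={2,3,4}: V {3,5}->{3}; Z {2,3,4}->{4}
Constraint 3 (Z + U = V) on D(Z)={4} D(U)={5,6,7} D(V)={3}: Z {4}->{}; U {5,6,7}->{}; V {3}->{}
So after constraint 3: D(U) = {}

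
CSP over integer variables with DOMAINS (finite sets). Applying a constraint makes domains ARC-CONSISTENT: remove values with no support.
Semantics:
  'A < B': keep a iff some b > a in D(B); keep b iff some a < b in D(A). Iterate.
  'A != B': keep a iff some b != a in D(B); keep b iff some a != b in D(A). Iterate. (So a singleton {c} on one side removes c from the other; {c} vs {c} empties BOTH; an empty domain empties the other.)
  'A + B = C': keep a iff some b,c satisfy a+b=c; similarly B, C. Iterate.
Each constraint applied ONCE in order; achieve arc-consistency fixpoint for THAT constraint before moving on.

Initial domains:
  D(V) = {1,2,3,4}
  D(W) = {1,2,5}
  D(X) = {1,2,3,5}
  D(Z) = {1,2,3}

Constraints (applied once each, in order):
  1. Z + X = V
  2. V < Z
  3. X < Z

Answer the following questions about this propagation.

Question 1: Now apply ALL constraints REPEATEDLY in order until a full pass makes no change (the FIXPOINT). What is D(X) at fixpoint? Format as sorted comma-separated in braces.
Answer: {}

Derivation:
pass 0 (initial): D(X)={1,2,3,5}
pass 1: V {1,2,3,4}->{2}; X {1,2,3,5}->{1,2}; Z {1,2,3}->{3}
pass 2: V {2}->{}; X {1,2}->{}; Z {3}->{}
pass 3: no change
Fixpoint after 3 passes: D(X) = {}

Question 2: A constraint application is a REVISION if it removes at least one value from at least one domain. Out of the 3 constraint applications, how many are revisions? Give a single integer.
Answer: 3

Derivation:
Constraint 1 (Z + X = V) on D(Z)={1,2,3} D(X)={1,2,3,5} D(V)={1,2,3,4}: X {1,2,3,5}->{1,2,3}; V {1,2,3,4}->{2,3,4} => REVISION
Constraint 2 (V < Z) on D(V)={2,3,4} D(Z)={1,2,3}: V {2,3,4}->{2}; Z {1,2,3}->{3} => REVISION
Constraint 3 (X < Z) on D(X)={1,2,3} D(Z)={3}: X {1,2,3}->{1,2} => REVISION
Total revisions = 3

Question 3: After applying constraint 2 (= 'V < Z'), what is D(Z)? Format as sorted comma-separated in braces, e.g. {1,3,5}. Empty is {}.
Answer: {3}

Derivation:
Constraint 1 (Z + X = V) on D(Z)={1,2,3} D(X)={1,2,3,5} D(V)={1,2,3,4}: X {1,2,3,5}->{1,2,3}; V {1,2,3,4}->{2,3,4}
Constraint 2 (V < Z) on D(V)={2,3,4} D(Z)={1,2,3}: V {2,3,4}->{2}; Z {1,2,3}->{3}
So after constraint 2: D(Z) = {3}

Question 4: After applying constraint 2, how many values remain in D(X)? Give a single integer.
Answer: 3

Derivation:
Constraint 1 (Z + X = V) on D(Z)={1,2,3} D(X)={1,2,3,5} D(V)={1,2,3,4}: X {1,2,3,5}->{1,2,3}; V {1,2,3,4}->{2,3,4}
Constraint 2 (V < Z) on D(V)={2,3,4} D(Z)={1,2,3}: V {2,3,4}->{2}; Z {1,2,3}->{3}
So after constraint 2: D(X)={1,2,3}, size = 3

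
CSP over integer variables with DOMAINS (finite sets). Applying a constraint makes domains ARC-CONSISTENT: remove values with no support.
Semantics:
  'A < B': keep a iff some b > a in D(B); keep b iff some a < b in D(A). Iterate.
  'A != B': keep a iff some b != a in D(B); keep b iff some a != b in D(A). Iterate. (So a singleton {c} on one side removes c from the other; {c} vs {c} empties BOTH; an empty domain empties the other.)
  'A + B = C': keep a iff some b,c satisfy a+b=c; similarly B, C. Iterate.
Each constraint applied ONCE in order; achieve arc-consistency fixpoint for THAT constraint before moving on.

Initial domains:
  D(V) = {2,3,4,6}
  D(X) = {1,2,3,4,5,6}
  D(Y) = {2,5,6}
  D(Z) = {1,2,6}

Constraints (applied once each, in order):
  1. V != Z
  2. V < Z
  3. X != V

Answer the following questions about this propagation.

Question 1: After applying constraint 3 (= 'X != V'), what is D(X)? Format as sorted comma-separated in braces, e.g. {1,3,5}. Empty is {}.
Answer: {1,2,3,4,5,6}

Derivation:
Constraint 1 (V != Z) on D(V)={2,3,4,6} D(Z)={1,2,6}: no change
Constraint 2 (V < Z) on D(V)={2,3,4,6} D(Z)={1,2,6}: V {2,3,4,6}->{2,3,4}; Z {1,2,6}->{6}
Constraint 3 (X != V) on D(X)={1,2,3,4,5,6} D(V)={2,3,4}: no change
So after constraint 3: D(X) = {1,2,3,4,5,6}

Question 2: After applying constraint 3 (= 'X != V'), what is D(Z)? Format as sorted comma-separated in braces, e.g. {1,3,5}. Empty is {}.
Answer: {6}

Derivation:
Constraint 1 (V != Z) on D(V)={2,3,4,6} D(Z)={1,2,6}: no change
Constraint 2 (V < Z) on D(V)={2,3,4,6} D(Z)={1,2,6}: V {2,3,4,6}->{2,3,4}; Z {1,2,6}->{6}
Constraint 3 (X != V) on D(X)={1,2,3,4,5,6} D(V)={2,3,4}: no change
So after constraint 3: D(Z) = {6}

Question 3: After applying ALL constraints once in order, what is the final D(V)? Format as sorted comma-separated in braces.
Constraint 1 (V != Z) on D(V)={2,3,4,6} D(Z)={1,2,6}: no change
Constraint 2 (V < Z) on D(V)={2,3,4,6} D(Z)={1,2,6}: V {2,3,4,6}->{2,3,4}; Z {1,2,6}->{6}
Constraint 3 (X != V) on D(X)={1,2,3,4,5,6} D(V)={2,3,4}: no change
So after all 3 constraints: D(V) = {2,3,4}

Answer: {2,3,4}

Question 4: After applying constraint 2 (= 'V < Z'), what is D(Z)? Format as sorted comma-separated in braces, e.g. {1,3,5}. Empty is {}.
Answer: {6}

Derivation:
Constraint 1 (V != Z) on D(V)={2,3,4,6} D(Z)={1,2,6}: no change
Constraint 2 (V < Z) on D(V)={2,3,4,6} D(Z)={1,2,6}: V {2,3,4,6}->{2,3,4}; Z {1,2,6}->{6}
So after constraint 2: D(Z) = {6}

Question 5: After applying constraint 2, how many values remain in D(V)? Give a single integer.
Answer: 3

Derivation:
Constraint 1 (V != Z) on D(V)={2,3,4,6} D(Z)={1,2,6}: no change
Constraint 2 (V < Z) on D(V)={2,3,4,6} D(Z)={1,2,6}: V {2,3,4,6}->{2,3,4}; Z {1,2,6}->{6}
So after constraint 2: D(V)={2,3,4}, size = 3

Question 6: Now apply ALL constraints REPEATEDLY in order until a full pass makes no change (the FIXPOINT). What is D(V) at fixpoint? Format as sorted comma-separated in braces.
Answer: {2,3,4}

Derivation:
pass 0 (initial): D(V)={2,3,4,6}
pass 1: V {2,3,4,6}->{2,3,4}; Z {1,2,6}->{6}
pass 2: no change
Fixpoint after 2 passes: D(V) = {2,3,4}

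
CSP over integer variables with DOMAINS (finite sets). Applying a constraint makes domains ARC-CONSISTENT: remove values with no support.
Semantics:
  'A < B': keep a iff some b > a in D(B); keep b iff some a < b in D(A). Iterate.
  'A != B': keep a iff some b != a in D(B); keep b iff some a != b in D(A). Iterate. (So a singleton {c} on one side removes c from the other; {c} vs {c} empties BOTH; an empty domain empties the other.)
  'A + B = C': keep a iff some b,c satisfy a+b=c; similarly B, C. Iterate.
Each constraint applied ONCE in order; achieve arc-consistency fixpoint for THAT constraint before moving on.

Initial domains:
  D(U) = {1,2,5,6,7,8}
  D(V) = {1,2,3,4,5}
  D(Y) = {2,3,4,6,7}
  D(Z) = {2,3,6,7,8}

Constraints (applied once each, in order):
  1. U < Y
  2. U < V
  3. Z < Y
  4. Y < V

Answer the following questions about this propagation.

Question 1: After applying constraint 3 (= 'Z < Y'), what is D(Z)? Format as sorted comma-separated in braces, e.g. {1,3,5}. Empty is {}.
Answer: {2,3,6}

Derivation:
Constraint 1 (U < Y) on D(U)={1,2,5,6,7,8} D(Y)={2,3,4,6,7}: U {1,2,5,6,7,8}->{1,2,5,6}
Constraint 2 (U < V) on D(U)={1,2,5,6} D(V)={1,2,3,4,5}: U {1,2,5,6}->{1,2}; V {1,2,3,4,5}->{2,3,4,5}
Constraint 3 (Z < Y) on D(Z)={2,3,6,7,8} D(Y)={2,3,4,6,7}: Z {2,3,6,7,8}->{2,3,6}; Y {2,3,4,6,7}->{3,4,6,7}
So after constraint 3: D(Z) = {2,3,6}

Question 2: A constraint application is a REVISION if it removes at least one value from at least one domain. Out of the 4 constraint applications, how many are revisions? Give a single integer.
Constraint 1 (U < Y) on D(U)={1,2,5,6,7,8} D(Y)={2,3,4,6,7}: U {1,2,5,6,7,8}->{1,2,5,6} => REVISION
Constraint 2 (U < V) on D(U)={1,2,5,6} D(V)={1,2,3,4,5}: U {1,2,5,6}->{1,2}; V {1,2,3,4,5}->{2,3,4,5} => REVISION
Constraint 3 (Z < Y) on D(Z)={2,3,6,7,8} D(Y)={2,3,4,6,7}: Z {2,3,6,7,8}->{2,3,6}; Y {2,3,4,6,7}->{3,4,6,7} => REVISION
Constraint 4 (Y < V) on D(Y)={3,4,6,7} D(V)={2,3,4,5}: Y {3,4,6,7}->{3,4}; V {2,3,4,5}->{4,5} => REVISION
Total revisions = 4

Answer: 4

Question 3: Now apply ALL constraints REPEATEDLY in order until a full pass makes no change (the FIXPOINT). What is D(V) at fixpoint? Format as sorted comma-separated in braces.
Answer: {4,5}

Derivation:
pass 0 (initial): D(V)={1,2,3,4,5}
pass 1: U {1,2,5,6,7,8}->{1,2}; V {1,2,3,4,5}->{4,5}; Y {2,3,4,6,7}->{3,4}; Z {2,3,6,7,8}->{2,3,6}
pass 2: Z {2,3,6}->{2,3}
pass 3: no change
Fixpoint after 3 passes: D(V) = {4,5}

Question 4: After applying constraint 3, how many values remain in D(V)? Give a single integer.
Constraint 1 (U < Y) on D(U)={1,2,5,6,7,8} D(Y)={2,3,4,6,7}: U {1,2,5,6,7,8}->{1,2,5,6}
Constraint 2 (U < V) on D(U)={1,2,5,6} D(V)={1,2,3,4,5}: U {1,2,5,6}->{1,2}; V {1,2,3,4,5}->{2,3,4,5}
Constraint 3 (Z < Y) on D(Z)={2,3,6,7,8} D(Y)={2,3,4,6,7}: Z {2,3,6,7,8}->{2,3,6}; Y {2,3,4,6,7}->{3,4,6,7}
So after constraint 3: D(V)={2,3,4,5}, size = 4

Answer: 4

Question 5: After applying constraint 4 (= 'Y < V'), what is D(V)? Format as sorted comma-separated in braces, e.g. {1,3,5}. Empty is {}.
Answer: {4,5}

Derivation:
Constraint 1 (U < Y) on D(U)={1,2,5,6,7,8} D(Y)={2,3,4,6,7}: U {1,2,5,6,7,8}->{1,2,5,6}
Constraint 2 (U < V) on D(U)={1,2,5,6} D(V)={1,2,3,4,5}: U {1,2,5,6}->{1,2}; V {1,2,3,4,5}->{2,3,4,5}
Constraint 3 (Z < Y) on D(Z)={2,3,6,7,8} D(Y)={2,3,4,6,7}: Z {2,3,6,7,8}->{2,3,6}; Y {2,3,4,6,7}->{3,4,6,7}
Constraint 4 (Y < V) on D(Y)={3,4,6,7} D(V)={2,3,4,5}: Y {3,4,6,7}->{3,4}; V {2,3,4,5}->{4,5}
So after constraint 4: D(V) = {4,5}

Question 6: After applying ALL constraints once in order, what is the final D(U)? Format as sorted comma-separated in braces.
Answer: {1,2}

Derivation:
Constraint 1 (U < Y) on D(U)={1,2,5,6,7,8} D(Y)={2,3,4,6,7}: U {1,2,5,6,7,8}->{1,2,5,6}
Constraint 2 (U < V) on D(U)={1,2,5,6} D(V)={1,2,3,4,5}: U {1,2,5,6}->{1,2}; V {1,2,3,4,5}->{2,3,4,5}
Constraint 3 (Z < Y) on D(Z)={2,3,6,7,8} D(Y)={2,3,4,6,7}: Z {2,3,6,7,8}->{2,3,6}; Y {2,3,4,6,7}->{3,4,6,7}
Constraint 4 (Y < V) on D(Y)={3,4,6,7} D(V)={2,3,4,5}: Y {3,4,6,7}->{3,4}; V {2,3,4,5}->{4,5}
So after all 4 constraints: D(U) = {1,2}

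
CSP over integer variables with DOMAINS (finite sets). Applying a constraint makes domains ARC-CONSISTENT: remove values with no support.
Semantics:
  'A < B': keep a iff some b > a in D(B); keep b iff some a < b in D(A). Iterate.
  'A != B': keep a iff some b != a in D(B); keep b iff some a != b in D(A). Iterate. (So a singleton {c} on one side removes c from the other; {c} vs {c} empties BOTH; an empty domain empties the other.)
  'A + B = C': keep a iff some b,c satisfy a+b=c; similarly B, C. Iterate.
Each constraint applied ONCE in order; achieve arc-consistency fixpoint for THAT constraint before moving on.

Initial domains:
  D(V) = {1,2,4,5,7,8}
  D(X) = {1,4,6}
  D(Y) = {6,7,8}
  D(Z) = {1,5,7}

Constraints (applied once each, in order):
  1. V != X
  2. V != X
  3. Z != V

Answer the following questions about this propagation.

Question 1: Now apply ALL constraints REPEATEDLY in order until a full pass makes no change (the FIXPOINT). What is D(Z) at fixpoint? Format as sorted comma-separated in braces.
pass 0 (initial): D(Z)={1,5,7}
pass 1: no change
Fixpoint after 1 passes: D(Z) = {1,5,7}

Answer: {1,5,7}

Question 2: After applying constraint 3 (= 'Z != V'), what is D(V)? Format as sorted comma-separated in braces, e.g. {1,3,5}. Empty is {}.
Constraint 1 (V != X) on D(V)={1,2,4,5,7,8} D(X)={1,4,6}: no change
Constraint 2 (V != X) on D(V)={1,2,4,5,7,8} D(X)={1,4,6}: no change
Constraint 3 (Z != V) on D(Z)={1,5,7} D(V)={1,2,4,5,7,8}: no change
So after constraint 3: D(V) = {1,2,4,5,7,8}

Answer: {1,2,4,5,7,8}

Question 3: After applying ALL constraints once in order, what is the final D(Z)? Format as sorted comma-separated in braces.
Constraint 1 (V != X) on D(V)={1,2,4,5,7,8} D(X)={1,4,6}: no change
Constraint 2 (V != X) on D(V)={1,2,4,5,7,8} D(X)={1,4,6}: no change
Constraint 3 (Z != V) on D(Z)={1,5,7} D(V)={1,2,4,5,7,8}: no change
So after all 3 constraints: D(Z) = {1,5,7}

Answer: {1,5,7}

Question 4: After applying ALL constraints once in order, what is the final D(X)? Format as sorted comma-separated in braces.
Constraint 1 (V != X) on D(V)={1,2,4,5,7,8} D(X)={1,4,6}: no change
Constraint 2 (V != X) on D(V)={1,2,4,5,7,8} D(X)={1,4,6}: no change
Constraint 3 (Z != V) on D(Z)={1,5,7} D(V)={1,2,4,5,7,8}: no change
So after all 3 constraints: D(X) = {1,4,6}

Answer: {1,4,6}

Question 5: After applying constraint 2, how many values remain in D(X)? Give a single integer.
Answer: 3

Derivation:
Constraint 1 (V != X) on D(V)={1,2,4,5,7,8} D(X)={1,4,6}: no change
Constraint 2 (V != X) on D(V)={1,2,4,5,7,8} D(X)={1,4,6}: no change
So after constraint 2: D(X)={1,4,6}, size = 3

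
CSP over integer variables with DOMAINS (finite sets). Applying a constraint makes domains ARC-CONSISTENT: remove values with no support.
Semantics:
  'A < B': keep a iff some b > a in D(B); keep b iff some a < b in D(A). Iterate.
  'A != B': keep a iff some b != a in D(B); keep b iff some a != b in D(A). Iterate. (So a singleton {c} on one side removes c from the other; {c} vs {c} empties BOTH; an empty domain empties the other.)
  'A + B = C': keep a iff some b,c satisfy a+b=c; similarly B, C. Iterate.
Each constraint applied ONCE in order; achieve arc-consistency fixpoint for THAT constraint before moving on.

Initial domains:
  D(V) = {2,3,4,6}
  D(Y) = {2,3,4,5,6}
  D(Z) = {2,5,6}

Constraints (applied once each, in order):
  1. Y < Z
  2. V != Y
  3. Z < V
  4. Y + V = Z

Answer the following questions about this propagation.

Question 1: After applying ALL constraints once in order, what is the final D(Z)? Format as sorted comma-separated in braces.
Constraint 1 (Y < Z) on D(Y)={2,3,4,5,6} D(Z)={2,5,6}: Y {2,3,4,5,6}->{2,3,4,5}; Z {2,5,6}->{5,6}
Constraint 2 (V != Y) on D(V)={2,3,4,6} D(Y)={2,3,4,5}: no change
Constraint 3 (Z < V) on D(Z)={5,6} D(V)={2,3,4,6}: Z {5,6}->{5}; V {2,3,4,6}->{6}
Constraint 4 (Y + V = Z) on D(Y)={2,3,4,5} D(V)={6} D(Z)={5}: Y {2,3,4,5}->{}; V {6}->{}; Z {5}->{}
So after all 4 constraints: D(Z) = {}

Answer: {}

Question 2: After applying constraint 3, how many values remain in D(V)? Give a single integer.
Constraint 1 (Y < Z) on D(Y)={2,3,4,5,6} D(Z)={2,5,6}: Y {2,3,4,5,6}->{2,3,4,5}; Z {2,5,6}->{5,6}
Constraint 2 (V != Y) on D(V)={2,3,4,6} D(Y)={2,3,4,5}: no change
Constraint 3 (Z < V) on D(Z)={5,6} D(V)={2,3,4,6}: Z {5,6}->{5}; V {2,3,4,6}->{6}
So after constraint 3: D(V)={6}, size = 1

Answer: 1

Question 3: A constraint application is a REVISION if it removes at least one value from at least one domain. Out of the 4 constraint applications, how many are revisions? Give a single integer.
Answer: 3

Derivation:
Constraint 1 (Y < Z) on D(Y)={2,3,4,5,6} D(Z)={2,5,6}: Y {2,3,4,5,6}->{2,3,4,5}; Z {2,5,6}->{5,6} => REVISION
Constraint 2 (V != Y) on D(V)={2,3,4,6} D(Y)={2,3,4,5}: no change => not a revision
Constraint 3 (Z < V) on D(Z)={5,6} D(V)={2,3,4,6}: Z {5,6}->{5}; V {2,3,4,6}->{6} => REVISION
Constraint 4 (Y + V = Z) on D(Y)={2,3,4,5} D(V)={6} D(Z)={5}: Y {2,3,4,5}->{}; V {6}->{}; Z {5}->{} => REVISION
Total revisions = 3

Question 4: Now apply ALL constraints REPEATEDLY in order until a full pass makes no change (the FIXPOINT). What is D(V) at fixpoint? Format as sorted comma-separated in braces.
pass 0 (initial): D(V)={2,3,4,6}
pass 1: V {2,3,4,6}->{}; Y {2,3,4,5,6}->{}; Z {2,5,6}->{}
pass 2: no change
Fixpoint after 2 passes: D(V) = {}

Answer: {}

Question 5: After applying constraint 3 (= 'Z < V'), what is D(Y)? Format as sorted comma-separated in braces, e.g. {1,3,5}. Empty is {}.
Constraint 1 (Y < Z) on D(Y)={2,3,4,5,6} D(Z)={2,5,6}: Y {2,3,4,5,6}->{2,3,4,5}; Z {2,5,6}->{5,6}
Constraint 2 (V != Y) on D(V)={2,3,4,6} D(Y)={2,3,4,5}: no change
Constraint 3 (Z < V) on D(Z)={5,6} D(V)={2,3,4,6}: Z {5,6}->{5}; V {2,3,4,6}->{6}
So after constraint 3: D(Y) = {2,3,4,5}

Answer: {2,3,4,5}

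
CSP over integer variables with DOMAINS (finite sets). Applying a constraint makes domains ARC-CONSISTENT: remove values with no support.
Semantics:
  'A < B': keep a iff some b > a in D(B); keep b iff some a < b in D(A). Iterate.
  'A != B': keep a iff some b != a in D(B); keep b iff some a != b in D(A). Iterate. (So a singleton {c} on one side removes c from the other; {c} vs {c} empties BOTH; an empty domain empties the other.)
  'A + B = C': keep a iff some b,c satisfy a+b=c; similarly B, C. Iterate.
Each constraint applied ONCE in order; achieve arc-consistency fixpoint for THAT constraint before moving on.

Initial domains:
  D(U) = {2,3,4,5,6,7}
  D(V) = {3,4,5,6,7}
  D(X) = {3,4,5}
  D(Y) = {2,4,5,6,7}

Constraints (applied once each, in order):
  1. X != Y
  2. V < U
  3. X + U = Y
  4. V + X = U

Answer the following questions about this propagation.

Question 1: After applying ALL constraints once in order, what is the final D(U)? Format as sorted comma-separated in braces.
Answer: {}

Derivation:
Constraint 1 (X != Y) on D(X)={3,4,5} D(Y)={2,4,5,6,7}: no change
Constraint 2 (V < U) on D(V)={3,4,5,6,7} D(U)={2,3,4,5,6,7}: V {3,4,5,6,7}->{3,4,5,6}; U {2,3,4,5,6,7}->{4,5,6,7}
Constraint 3 (X + U = Y) on D(X)={3,4,5} D(U)={4,5,6,7} D(Y)={2,4,5,6,7}: X {3,4,5}->{3}; U {4,5,6,7}->{4}; Y {2,4,5,6,7}->{7}
Constraint 4 (V + X = U) on D(V)={3,4,5,6} D(X)={3} D(U)={4}: V {3,4,5,6}->{}; X {3}->{}; U {4}->{}
So after all 4 constraints: D(U) = {}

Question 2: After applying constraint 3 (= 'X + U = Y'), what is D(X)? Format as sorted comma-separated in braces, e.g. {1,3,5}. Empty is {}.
Constraint 1 (X != Y) on D(X)={3,4,5} D(Y)={2,4,5,6,7}: no change
Constraint 2 (V < U) on D(V)={3,4,5,6,7} D(U)={2,3,4,5,6,7}: V {3,4,5,6,7}->{3,4,5,6}; U {2,3,4,5,6,7}->{4,5,6,7}
Constraint 3 (X + U = Y) on D(X)={3,4,5} D(U)={4,5,6,7} D(Y)={2,4,5,6,7}: X {3,4,5}->{3}; U {4,5,6,7}->{4}; Y {2,4,5,6,7}->{7}
So after constraint 3: D(X) = {3}

Answer: {3}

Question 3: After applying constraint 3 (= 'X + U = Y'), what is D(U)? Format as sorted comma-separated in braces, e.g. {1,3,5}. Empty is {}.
Answer: {4}

Derivation:
Constraint 1 (X != Y) on D(X)={3,4,5} D(Y)={2,4,5,6,7}: no change
Constraint 2 (V < U) on D(V)={3,4,5,6,7} D(U)={2,3,4,5,6,7}: V {3,4,5,6,7}->{3,4,5,6}; U {2,3,4,5,6,7}->{4,5,6,7}
Constraint 3 (X + U = Y) on D(X)={3,4,5} D(U)={4,5,6,7} D(Y)={2,4,5,6,7}: X {3,4,5}->{3}; U {4,5,6,7}->{4}; Y {2,4,5,6,7}->{7}
So after constraint 3: D(U) = {4}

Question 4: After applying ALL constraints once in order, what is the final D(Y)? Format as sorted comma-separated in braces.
Constraint 1 (X != Y) on D(X)={3,4,5} D(Y)={2,4,5,6,7}: no change
Constraint 2 (V < U) on D(V)={3,4,5,6,7} D(U)={2,3,4,5,6,7}: V {3,4,5,6,7}->{3,4,5,6}; U {2,3,4,5,6,7}->{4,5,6,7}
Constraint 3 (X + U = Y) on D(X)={3,4,5} D(U)={4,5,6,7} D(Y)={2,4,5,6,7}: X {3,4,5}->{3}; U {4,5,6,7}->{4}; Y {2,4,5,6,7}->{7}
Constraint 4 (V + X = U) on D(V)={3,4,5,6} D(X)={3} D(U)={4}: V {3,4,5,6}->{}; X {3}->{}; U {4}->{}
So after all 4 constraints: D(Y) = {7}

Answer: {7}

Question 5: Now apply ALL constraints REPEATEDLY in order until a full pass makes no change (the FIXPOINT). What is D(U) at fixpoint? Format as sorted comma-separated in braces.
Answer: {}

Derivation:
pass 0 (initial): D(U)={2,3,4,5,6,7}
pass 1: U {2,3,4,5,6,7}->{}; V {3,4,5,6,7}->{}; X {3,4,5}->{}; Y {2,4,5,6,7}->{7}
pass 2: Y {7}->{}
pass 3: no change
Fixpoint after 3 passes: D(U) = {}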